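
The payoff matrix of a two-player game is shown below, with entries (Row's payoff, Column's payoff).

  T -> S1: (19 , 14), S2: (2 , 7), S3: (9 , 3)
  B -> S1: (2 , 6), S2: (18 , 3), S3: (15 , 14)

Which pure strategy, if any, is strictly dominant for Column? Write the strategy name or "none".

none

S1 fails to dominate S3 at B (6<14).
S2 fails to dominate S1 at T (7<14).
S3 fails to dominate S1 at T (3<14).
No single strategy dominates all the others.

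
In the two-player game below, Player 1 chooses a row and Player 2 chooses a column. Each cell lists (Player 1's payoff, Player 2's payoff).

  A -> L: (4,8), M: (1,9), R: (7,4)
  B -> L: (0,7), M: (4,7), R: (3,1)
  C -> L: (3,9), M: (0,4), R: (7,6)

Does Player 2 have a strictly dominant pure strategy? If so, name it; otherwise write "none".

L fails to dominate M at A (8<9).
M fails to dominate L at B (7=7).
R fails to dominate L at A (4<8).
No single strategy dominates all the others.

none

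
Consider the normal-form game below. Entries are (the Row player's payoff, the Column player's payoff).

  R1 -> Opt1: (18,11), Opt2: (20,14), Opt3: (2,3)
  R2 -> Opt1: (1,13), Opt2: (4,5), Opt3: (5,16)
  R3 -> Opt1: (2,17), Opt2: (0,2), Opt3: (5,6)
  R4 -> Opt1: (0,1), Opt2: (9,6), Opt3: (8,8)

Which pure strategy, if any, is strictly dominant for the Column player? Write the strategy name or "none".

Opt1 fails to dominate Opt2 at R1 (11<14).
Opt2 fails to dominate Opt1 at R2 (5<13).
Opt3 fails to dominate Opt1 at R1 (3<11).
No single strategy dominates all the others.

none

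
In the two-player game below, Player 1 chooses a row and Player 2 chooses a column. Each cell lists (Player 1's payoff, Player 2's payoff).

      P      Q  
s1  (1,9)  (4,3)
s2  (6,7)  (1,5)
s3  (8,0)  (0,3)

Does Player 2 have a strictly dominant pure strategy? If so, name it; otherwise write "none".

none

P fails to dominate Q at s3 (0<3).
Q fails to dominate P at s1 (3<9).
No single strategy dominates all the others.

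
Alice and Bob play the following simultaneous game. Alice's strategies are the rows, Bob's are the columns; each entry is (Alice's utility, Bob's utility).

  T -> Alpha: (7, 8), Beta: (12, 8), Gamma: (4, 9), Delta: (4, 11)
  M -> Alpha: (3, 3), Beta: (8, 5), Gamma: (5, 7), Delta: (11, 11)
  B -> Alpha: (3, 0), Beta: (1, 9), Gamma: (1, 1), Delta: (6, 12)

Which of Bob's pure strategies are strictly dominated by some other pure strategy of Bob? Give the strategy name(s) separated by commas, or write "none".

Alpha, Beta, Gamma

Alpha: dominated, since Gamma does at least as well everywhere (T: 9>8, M: 7>3, B: 1>0).
Beta: dominated, since Delta does at least as well everywhere (T: 11>8, M: 11>5, B: 12>9).
Gamma is strictly dominated by Delta (T: 11>9, M: 11>7, B: 12>1).
Delta is not dominated — it holds its own against Alpha at T (11>8); Beta at T (11>8); Gamma at T (11>9).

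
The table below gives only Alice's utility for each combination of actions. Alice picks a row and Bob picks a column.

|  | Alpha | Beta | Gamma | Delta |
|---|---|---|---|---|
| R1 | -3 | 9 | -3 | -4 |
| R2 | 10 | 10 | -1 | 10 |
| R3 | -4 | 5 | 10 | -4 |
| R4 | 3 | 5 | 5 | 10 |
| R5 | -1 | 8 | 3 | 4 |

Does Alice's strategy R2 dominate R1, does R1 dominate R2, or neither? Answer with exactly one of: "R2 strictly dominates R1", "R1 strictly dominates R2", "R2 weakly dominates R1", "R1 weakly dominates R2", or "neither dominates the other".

Compare R2 to R1 across each choice by Bob: Alpha: 10>-3, Beta: 10>9, Gamma: -1>-3, Delta: 10>-4.
Every comparison favours R2, so R2 strictly dominates R1.

R2 strictly dominates R1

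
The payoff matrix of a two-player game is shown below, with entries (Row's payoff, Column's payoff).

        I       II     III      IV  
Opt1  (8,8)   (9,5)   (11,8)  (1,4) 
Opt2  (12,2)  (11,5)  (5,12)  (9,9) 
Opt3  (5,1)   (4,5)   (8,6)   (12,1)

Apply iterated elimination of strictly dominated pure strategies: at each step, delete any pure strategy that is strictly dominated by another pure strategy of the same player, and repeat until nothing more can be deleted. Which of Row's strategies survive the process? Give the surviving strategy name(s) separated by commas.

Opt1, Opt2

Column II is eliminated: III beats it against every remaining row (Opt1: 8>5, Opt2: 12>5, Opt3: 6>5).
Column's strategy IV is strictly dominated by III (Opt1: 8>4, Opt2: 12>9, Opt3: 6>1) and is removed.
Row Opt3 is eliminated: Opt1 beats it against every remaining column (I: 8>5, III: 11>8).
Among the remaining strategies, none is strictly dominated by another pure strategy of the same player, so the elimination stops.
Surviving strategies — Row: {Opt1, Opt2}; Column: {I, III}.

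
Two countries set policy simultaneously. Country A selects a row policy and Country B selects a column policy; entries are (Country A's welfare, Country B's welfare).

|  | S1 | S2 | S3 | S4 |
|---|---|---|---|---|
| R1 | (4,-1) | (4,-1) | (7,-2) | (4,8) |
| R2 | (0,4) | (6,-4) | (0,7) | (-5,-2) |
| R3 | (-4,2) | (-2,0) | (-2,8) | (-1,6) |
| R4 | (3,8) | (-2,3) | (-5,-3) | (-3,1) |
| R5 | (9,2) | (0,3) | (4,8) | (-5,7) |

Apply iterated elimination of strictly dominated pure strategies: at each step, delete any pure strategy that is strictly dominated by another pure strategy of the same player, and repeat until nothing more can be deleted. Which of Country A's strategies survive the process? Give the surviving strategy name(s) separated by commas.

R1

For Country A, R1 strictly dominates R3 on the remaining columns (S1: 4>-4, S2: 4>-2, S3: 7>-2, S4: 4>-1); eliminate R3.
Country A's strategy R4 is strictly dominated by R1 (S1: 4>3, S2: 4>-2, S3: 7>-5, S4: 4>-3) and is removed.
For Country B, S4 strictly dominates S2 on the remaining rows (R1: 8>-1, R2: -2>-4, R5: 7>3); eliminate S2.
For Country A, R1 strictly dominates R2 on the remaining columns (S1: 4>0, S3: 7>0, S4: 4>-5); eliminate R2.
Column S1 is eliminated: S4 beats it against every remaining row (R1: 8>-1, R5: 7>2).
Row R5 is eliminated: R1 beats it against every remaining column (S3: 7>4, S4: 4>-5).
Column S3 is eliminated: S4 beats it against every remaining row (R1: 8>-2).
Among the remaining strategies, none is strictly dominated by another pure strategy of the same player, so the elimination stops.
Surviving strategies — Country A: {R1}; Country B: {S4}.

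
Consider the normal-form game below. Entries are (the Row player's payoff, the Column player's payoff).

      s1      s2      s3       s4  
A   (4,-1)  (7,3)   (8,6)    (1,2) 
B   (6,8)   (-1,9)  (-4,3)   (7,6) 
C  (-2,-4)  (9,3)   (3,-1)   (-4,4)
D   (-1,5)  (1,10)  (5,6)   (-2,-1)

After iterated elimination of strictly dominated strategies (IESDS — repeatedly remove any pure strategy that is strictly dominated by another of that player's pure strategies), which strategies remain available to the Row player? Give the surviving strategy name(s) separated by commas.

For the Row player, A strictly dominates D on the remaining columns (s1: 4>-1, s2: 7>1, s3: 8>5, s4: 1>-2); eliminate D.
The Column player's strategy s1 is strictly dominated by s2 (A: 3>-1, B: 9>8, C: 3>-4) and is removed.
Among the remaining strategies, none is strictly dominated by another pure strategy of the same player, so the elimination stops.
Surviving strategies — the Row player: {A, B, C}; the Column player: {s2, s3, s4}.

A, B, C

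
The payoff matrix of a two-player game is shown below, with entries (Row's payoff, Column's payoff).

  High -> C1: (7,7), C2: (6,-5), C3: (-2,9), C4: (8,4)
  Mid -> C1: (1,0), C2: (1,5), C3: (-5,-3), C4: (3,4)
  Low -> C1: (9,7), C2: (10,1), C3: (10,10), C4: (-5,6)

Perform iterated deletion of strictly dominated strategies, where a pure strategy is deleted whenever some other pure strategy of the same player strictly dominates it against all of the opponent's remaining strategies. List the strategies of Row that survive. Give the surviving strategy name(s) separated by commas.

Low

Row Mid is eliminated: High beats it against every remaining column (C1: 7>1, C2: 6>1, C3: -2>-5, C4: 8>3).
Column's strategy C1 is strictly dominated by C3 (High: 9>7, Low: 10>7) and is removed.
For Column, C3 strictly dominates C2 on the remaining rows (High: 9>-5, Low: 10>1); eliminate C2.
For Column, C3 strictly dominates C4 on the remaining rows (High: 9>4, Low: 10>6); eliminate C4.
Row's strategy High is strictly dominated by Low (C3: 10>-2) and is removed.
Among the remaining strategies, none is strictly dominated by another pure strategy of the same player, so the elimination stops.
Surviving strategies — Row: {Low}; Column: {C3}.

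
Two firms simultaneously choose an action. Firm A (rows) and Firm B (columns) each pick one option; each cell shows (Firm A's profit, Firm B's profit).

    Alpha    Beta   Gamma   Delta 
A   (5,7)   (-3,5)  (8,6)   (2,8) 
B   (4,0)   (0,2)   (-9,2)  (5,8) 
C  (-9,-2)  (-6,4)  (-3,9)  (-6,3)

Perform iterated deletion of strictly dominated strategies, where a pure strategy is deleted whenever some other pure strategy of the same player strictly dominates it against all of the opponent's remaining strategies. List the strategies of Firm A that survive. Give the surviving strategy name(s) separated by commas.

Row C is eliminated: A beats it against every remaining column (Alpha: 5>-9, Beta: -3>-6, Gamma: 8>-3, Delta: 2>-6).
Column Alpha is eliminated: Delta beats it against every remaining row (A: 8>7, B: 8>0).
Firm B's strategy Beta is strictly dominated by Delta (A: 8>5, B: 8>2) and is removed.
Firm B's strategy Gamma is strictly dominated by Delta (A: 8>6, B: 8>2) and is removed.
Row A is eliminated: B beats it against every remaining column (Delta: 5>2).
Among the remaining strategies, none is strictly dominated by another pure strategy of the same player, so the elimination stops.
Surviving strategies — Firm A: {B}; Firm B: {Delta}.

B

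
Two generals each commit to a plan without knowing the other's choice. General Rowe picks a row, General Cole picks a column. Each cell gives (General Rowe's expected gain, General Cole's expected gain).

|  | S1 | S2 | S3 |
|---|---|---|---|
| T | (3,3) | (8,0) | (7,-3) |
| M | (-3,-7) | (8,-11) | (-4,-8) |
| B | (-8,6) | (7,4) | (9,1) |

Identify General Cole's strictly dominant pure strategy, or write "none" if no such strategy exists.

S1

S1 vs S2: T: 3>0, M: -7>-11, B: 6>4.
S1 vs S3: T: 3>-3, M: -7>-8, B: 6>1.
S1 strictly beats every other strategy against every opponent action, so it is strictly dominant.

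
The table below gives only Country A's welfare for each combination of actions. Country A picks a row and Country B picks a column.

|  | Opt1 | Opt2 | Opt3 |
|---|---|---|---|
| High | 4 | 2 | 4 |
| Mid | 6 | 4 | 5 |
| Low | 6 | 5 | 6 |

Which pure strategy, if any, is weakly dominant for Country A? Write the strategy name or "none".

Low

Low vs High: Opt1: 6>4, Opt2: 5>2, Opt3: 6>4.
Low vs Mid: Opt1: 6=6, Opt2: 5>4, Opt3: 6>5.
Low is at least as good as every other strategy against every opponent action, so it is weakly dominant.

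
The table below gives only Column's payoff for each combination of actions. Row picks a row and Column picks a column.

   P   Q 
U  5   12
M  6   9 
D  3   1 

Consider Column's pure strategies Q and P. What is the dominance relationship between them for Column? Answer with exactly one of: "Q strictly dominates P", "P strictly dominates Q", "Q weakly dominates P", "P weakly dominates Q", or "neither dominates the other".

neither dominates the other

Q's payoffs vs P's, by Row's action — U: 12>5, M: 9>6, D: 1<3.
Q does better at U, M but worse at D; neither strategy dominates the other.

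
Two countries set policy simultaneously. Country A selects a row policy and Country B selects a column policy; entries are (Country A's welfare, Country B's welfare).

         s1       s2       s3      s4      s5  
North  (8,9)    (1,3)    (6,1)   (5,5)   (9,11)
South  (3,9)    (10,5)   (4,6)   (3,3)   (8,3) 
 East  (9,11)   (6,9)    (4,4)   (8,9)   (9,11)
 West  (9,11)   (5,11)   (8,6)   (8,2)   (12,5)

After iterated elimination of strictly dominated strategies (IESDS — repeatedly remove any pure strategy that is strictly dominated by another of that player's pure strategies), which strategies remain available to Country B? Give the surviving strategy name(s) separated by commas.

s1, s2, s5

Row North is eliminated: West beats it against every remaining column (s1: 9>8, s2: 5>1, s3: 8>6, s4: 8>5, s5: 12>9).
Country B's strategy s3 is strictly dominated by s1 (South: 9>6, East: 11>4, West: 11>6) and is removed.
For Country B, s1 strictly dominates s4 on the remaining rows (South: 9>3, East: 11>9, West: 11>2); eliminate s4.
Among the remaining strategies, none is strictly dominated by another pure strategy of the same player, so the elimination stops.
Surviving strategies — Country A: {South, East, West}; Country B: {s1, s2, s5}.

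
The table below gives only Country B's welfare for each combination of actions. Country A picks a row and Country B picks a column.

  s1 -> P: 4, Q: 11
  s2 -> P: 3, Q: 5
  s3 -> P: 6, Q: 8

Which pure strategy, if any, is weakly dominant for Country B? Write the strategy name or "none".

Q vs P: s1: 11>4, s2: 5>3, s3: 8>6.
Q is at least as good as every other strategy against every opponent action, so it is weakly dominant.

Q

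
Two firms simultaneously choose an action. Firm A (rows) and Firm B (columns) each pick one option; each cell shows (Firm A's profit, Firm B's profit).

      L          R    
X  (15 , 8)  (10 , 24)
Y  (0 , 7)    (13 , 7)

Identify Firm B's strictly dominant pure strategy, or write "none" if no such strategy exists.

L fails to dominate R at X (8<24).
R fails to dominate L at Y (7=7).
No single strategy dominates all the others.

none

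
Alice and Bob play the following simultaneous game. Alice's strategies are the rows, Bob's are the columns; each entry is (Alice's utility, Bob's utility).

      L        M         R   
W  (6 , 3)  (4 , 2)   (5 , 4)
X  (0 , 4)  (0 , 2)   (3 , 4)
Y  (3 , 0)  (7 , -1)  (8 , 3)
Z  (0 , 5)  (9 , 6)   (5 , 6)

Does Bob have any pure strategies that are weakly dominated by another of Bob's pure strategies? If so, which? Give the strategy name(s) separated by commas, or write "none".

L, M

L is weakly dominated by R (W: 4>3, X: 4=4, Y: 3>0, Z: 6>5).
M is weakly dominated by R (W: 4>2, X: 4>2, Y: 3>-1, Z: 6=6).
R: no other strategy beats it everywhere (L at W (4>3); M at W (4>2)).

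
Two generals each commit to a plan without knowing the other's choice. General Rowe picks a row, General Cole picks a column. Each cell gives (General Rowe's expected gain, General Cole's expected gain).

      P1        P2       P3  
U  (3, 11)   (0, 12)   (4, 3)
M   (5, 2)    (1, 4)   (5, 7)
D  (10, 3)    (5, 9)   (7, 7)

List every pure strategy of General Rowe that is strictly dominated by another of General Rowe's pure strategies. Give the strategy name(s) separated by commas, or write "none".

M strictly dominates U — P1: 5>3, P2: 1>0, P3: 5>4.
D strictly dominates M — P1: 10>5, P2: 5>1, P3: 7>5.
Nothing dominates D: U at P1 (10>3); M at P1 (10>5).

U, M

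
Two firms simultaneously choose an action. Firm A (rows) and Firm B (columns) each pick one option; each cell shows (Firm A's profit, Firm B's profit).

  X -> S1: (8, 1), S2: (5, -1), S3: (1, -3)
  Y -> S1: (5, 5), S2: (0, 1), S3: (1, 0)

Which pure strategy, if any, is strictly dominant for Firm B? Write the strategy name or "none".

S1

S1 vs S2: X: 1>-1, Y: 5>1.
S1 vs S3: X: 1>-3, Y: 5>0.
S1 strictly beats every other strategy against every opponent action, so it is strictly dominant.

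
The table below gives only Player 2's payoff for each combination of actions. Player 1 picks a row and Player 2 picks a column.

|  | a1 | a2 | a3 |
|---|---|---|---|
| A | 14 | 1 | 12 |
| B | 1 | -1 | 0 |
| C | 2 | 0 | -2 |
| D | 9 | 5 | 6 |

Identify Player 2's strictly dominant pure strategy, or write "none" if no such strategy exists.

a1

a1 vs a2: A: 14>1, B: 1>-1, C: 2>0, D: 9>5.
a1 vs a3: A: 14>12, B: 1>0, C: 2>-2, D: 9>6.
a1 strictly beats every other strategy against every opponent action, so it is strictly dominant.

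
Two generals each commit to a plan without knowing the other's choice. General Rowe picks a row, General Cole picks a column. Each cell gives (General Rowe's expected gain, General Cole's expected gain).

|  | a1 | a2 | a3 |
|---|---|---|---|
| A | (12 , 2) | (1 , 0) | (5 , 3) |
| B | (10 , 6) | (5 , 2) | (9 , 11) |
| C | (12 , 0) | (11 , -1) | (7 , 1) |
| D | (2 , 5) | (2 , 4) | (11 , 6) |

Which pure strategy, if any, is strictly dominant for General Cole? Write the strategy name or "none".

a3 vs a1: A: 3>2, B: 11>6, C: 1>0, D: 6>5.
a3 vs a2: A: 3>0, B: 11>2, C: 1>-1, D: 6>4.
a3 strictly beats every other strategy against every opponent action, so it is strictly dominant.

a3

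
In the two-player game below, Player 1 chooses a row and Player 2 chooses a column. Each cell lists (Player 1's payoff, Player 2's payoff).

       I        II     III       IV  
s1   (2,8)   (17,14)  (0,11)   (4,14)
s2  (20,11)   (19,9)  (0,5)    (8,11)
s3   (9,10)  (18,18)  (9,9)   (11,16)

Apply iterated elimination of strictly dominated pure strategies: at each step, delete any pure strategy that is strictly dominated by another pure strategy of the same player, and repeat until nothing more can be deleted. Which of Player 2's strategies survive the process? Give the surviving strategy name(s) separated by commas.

I, II, IV

For Player 1, s3 strictly dominates s1 on the remaining columns (I: 9>2, II: 18>17, III: 9>0, IV: 11>4); eliminate s1.
Column III is eliminated: I beats it against every remaining row (s2: 11>5, s3: 10>9).
Among the remaining strategies, none is strictly dominated by another pure strategy of the same player, so the elimination stops.
Surviving strategies — Player 1: {s2, s3}; Player 2: {I, II, IV}.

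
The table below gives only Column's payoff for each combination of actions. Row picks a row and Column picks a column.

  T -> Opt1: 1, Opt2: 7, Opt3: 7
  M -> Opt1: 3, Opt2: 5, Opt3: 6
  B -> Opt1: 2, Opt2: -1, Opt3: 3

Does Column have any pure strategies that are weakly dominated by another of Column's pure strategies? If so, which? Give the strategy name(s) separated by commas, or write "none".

Opt1, Opt2

Opt1: dominated, since Opt3 does at least as well everywhere (T: 7>1, M: 6>3, B: 3>2).
Opt2: dominated, since Opt3 does at least as well everywhere (T: 7=7, M: 6>5, B: 3>-1).
Opt3 is not dominated — it holds its own against Opt1 at T (7>1); Opt2 at M (6>5).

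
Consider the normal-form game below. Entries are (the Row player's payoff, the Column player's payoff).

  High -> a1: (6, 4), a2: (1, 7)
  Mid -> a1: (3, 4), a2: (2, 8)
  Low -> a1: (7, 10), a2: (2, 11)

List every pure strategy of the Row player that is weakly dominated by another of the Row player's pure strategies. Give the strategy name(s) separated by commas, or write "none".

High, Mid

High is weakly dominated by Low (a1: 7>6, a2: 2>1).
Low weakly dominates Mid — a1: 7>3, a2: 2=2.
Low: no other strategy beats it everywhere (High at a1 (7>6); Mid at a1 (7>3)).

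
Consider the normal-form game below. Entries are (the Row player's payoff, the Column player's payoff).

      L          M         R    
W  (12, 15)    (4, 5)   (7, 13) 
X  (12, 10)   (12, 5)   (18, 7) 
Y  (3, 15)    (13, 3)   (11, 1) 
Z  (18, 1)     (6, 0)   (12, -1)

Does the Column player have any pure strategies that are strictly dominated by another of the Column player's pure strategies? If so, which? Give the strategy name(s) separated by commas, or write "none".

L: no other strategy beats it everywhere (M at W (15>5); R at W (15>13)).
L strictly dominates M — W: 15>5, X: 10>5, Y: 15>3, Z: 1>0.
L strictly dominates R — W: 15>13, X: 10>7, Y: 15>1, Z: 1>-1.

M, R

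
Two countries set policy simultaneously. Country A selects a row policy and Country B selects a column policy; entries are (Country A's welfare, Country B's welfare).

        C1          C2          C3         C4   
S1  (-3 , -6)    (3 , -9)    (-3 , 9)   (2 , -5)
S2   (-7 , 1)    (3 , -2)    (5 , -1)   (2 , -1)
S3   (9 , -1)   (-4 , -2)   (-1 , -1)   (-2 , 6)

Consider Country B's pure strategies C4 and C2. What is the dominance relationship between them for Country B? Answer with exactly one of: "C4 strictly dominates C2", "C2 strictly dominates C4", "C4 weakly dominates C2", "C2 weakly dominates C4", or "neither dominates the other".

C4 strictly dominates C2

C4's payoffs vs C2's, by Country A's action — S1: -5>-9, S2: -1>-2, S3: 6>-2.
Every comparison favours C4, so C4 strictly dominates C2.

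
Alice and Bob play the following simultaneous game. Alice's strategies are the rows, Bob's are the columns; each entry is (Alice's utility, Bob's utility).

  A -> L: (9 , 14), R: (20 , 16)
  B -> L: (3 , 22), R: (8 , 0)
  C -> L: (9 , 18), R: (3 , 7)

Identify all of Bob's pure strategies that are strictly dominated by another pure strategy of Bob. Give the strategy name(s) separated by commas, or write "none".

L: no other strategy beats it everywhere (R at B (22>0)).
R: no other strategy beats it everywhere (L at A (16>14)).

none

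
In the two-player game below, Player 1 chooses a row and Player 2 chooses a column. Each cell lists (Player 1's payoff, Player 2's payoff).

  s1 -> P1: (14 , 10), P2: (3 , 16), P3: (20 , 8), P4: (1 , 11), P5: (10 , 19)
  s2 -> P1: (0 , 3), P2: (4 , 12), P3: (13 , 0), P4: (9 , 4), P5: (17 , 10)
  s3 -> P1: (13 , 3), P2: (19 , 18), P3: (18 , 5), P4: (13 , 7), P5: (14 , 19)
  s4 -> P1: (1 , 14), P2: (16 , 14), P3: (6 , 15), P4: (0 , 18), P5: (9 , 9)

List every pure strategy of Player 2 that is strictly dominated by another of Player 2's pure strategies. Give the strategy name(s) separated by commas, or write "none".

P1, P3

P1: dominated, since P4 does at least as well everywhere (s1: 11>10, s2: 4>3, s3: 7>3, s4: 18>14).
P2 is not dominated — it holds its own against P1 at s1 (16>10); P3 at s1 (16>8); P4 at s1 (16>11); P5 at s2 (12>10).
P4 strictly dominates P3 — s1: 11>8, s2: 4>0, s3: 7>5, s4: 18>15.
P4 is not dominated — it holds its own against P1 at s1 (11>10); P2 at s4 (18>14); P3 at s1 (11>8); P5 at s4 (18>9).
Nothing dominates P5: P1 at s1 (19>10); P2 at s1 (19>16); P3 at s1 (19>8); P4 at s1 (19>11).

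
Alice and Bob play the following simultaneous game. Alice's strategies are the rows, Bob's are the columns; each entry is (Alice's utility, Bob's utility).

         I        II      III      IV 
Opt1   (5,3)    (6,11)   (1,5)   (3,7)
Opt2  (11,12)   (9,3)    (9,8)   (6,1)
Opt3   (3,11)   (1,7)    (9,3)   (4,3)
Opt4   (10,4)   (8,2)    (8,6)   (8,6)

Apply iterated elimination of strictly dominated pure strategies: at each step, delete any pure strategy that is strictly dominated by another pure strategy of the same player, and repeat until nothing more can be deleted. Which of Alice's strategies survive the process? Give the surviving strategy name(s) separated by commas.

Opt2, Opt3, Opt4

For Alice, Opt2 strictly dominates Opt1 on the remaining columns (I: 11>5, II: 9>6, III: 9>1, IV: 6>3); eliminate Opt1.
Column II is eliminated: I beats it against every remaining row (Opt2: 12>3, Opt3: 11>7, Opt4: 4>2).
Among the remaining strategies, none is strictly dominated by another pure strategy of the same player, so the elimination stops.
Surviving strategies — Alice: {Opt2, Opt3, Opt4}; Bob: {I, III, IV}.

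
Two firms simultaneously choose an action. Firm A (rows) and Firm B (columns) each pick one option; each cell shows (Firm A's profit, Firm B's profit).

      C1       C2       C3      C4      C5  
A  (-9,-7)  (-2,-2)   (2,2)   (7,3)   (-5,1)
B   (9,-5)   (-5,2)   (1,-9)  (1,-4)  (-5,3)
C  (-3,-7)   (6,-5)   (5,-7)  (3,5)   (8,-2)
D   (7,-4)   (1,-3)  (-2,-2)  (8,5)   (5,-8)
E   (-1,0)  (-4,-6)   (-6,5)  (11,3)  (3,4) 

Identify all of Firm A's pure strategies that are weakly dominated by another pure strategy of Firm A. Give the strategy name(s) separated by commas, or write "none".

none

A is not dominated — it holds its own against B at C2 (-2>-5); C at C4 (7>3); D at C3 (2>-2); E at C2 (-2>-4).
Nothing dominates B: A at C1 (9>-9); C at C1 (9>-3); D at C1 (9>7); E at C1 (9>-1).
C: no other strategy beats it everywhere (A at C1 (-3>-9); B at C2 (6>-5); D at C2 (6>1); E at C2 (6>-4)).
D: no other strategy beats it everywhere (A at C1 (7>-9); B at C2 (1>-5); C at C1 (7>-3); E at C1 (7>-1)).
Nothing dominates E: A at C1 (-1>-9); B at C2 (-4>-5); C at C1 (-1>-3); D at C4 (11>8).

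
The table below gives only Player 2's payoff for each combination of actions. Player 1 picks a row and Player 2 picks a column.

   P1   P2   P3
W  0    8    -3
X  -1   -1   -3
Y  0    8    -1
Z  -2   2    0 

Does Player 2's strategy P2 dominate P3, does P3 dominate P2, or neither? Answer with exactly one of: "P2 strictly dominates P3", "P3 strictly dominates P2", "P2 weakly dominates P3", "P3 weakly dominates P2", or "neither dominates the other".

Compare P2 to P3 across each opponent action: W: 8>-3, X: -1>-3, Y: 8>-1, Z: 2>0.
P2 gives a strictly higher payoff against each opponent action, so P2 strictly dominates P3.

P2 strictly dominates P3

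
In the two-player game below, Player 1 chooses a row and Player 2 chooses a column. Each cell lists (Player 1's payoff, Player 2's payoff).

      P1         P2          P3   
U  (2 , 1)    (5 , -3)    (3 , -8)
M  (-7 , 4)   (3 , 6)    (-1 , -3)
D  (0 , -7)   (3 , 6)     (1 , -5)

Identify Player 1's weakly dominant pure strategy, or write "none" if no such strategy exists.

U

U vs M: P1: 2>-7, P2: 5>3, P3: 3>-1.
U vs D: P1: 2>0, P2: 5>3, P3: 3>1.
U is at least as good as every other strategy against every opponent action, so it is weakly dominant.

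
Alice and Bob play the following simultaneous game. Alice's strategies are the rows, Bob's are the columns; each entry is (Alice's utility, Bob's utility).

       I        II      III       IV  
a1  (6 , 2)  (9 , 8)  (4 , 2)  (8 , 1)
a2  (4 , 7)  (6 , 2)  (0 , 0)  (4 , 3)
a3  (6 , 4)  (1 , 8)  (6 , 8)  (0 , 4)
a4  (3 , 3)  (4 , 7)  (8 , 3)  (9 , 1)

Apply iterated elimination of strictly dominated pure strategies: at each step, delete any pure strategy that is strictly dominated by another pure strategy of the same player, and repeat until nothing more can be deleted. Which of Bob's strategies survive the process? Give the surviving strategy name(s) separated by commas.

II

Alice's strategy a2 is strictly dominated by a1 (I: 6>4, II: 9>6, III: 4>0, IV: 8>4) and is removed.
For Bob, II strictly dominates I on the remaining rows (a1: 8>2, a3: 8>4, a4: 7>3); eliminate I.
Alice's strategy a3 is strictly dominated by a4 (II: 4>1, III: 8>6, IV: 9>0) and is removed.
For Bob, II strictly dominates III on the remaining rows (a1: 8>2, a4: 7>3); eliminate III.
Bob's strategy IV is strictly dominated by II (a1: 8>1, a4: 7>1) and is removed.
Alice's strategy a4 is strictly dominated by a1 (II: 9>4) and is removed.
Among the remaining strategies, none is strictly dominated by another pure strategy of the same player, so the elimination stops.
Surviving strategies — Alice: {a1}; Bob: {II}.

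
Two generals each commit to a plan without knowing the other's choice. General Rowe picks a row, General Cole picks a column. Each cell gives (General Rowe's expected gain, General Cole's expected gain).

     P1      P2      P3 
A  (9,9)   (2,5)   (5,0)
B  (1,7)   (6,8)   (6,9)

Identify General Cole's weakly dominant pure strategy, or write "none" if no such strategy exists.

P1 fails to dominate P2 at B (7<8).
P2 fails to dominate P1 at A (5<9).
P3 fails to dominate P1 at A (0<9).
No single strategy dominates all the others.

none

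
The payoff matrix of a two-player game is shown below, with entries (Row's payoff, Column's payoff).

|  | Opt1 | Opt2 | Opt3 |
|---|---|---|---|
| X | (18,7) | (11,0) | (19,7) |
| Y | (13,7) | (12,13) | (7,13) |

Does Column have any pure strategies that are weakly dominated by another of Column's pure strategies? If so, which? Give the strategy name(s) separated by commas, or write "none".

Opt1: dominated, since Opt3 does at least as well everywhere (X: 7=7, Y: 13>7).
Opt2: dominated, since Opt3 does at least as well everywhere (X: 7>0, Y: 13=13).
Opt3 is not dominated — it holds its own against Opt1 at Y (13>7); Opt2 at X (7>0).

Opt1, Opt2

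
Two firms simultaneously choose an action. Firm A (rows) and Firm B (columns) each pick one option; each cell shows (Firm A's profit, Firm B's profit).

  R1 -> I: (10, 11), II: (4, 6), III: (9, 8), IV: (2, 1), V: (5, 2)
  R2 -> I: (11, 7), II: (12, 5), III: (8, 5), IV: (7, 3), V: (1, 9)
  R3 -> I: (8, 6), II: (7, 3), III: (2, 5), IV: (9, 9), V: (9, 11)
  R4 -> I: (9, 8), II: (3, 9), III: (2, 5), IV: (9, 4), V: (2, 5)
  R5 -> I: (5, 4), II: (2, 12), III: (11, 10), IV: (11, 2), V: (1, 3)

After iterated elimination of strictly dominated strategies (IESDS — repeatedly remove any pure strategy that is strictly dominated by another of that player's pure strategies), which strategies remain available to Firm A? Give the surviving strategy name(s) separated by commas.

R1, R2, R3, R5

Column IV is eliminated: V beats it against every remaining row (R1: 2>1, R2: 9>3, R3: 11>9, R4: 5>4, R5: 3>2).
Row R4 is eliminated: R1 beats it against every remaining column (I: 10>9, II: 4>3, III: 9>2, V: 5>2).
Among the remaining strategies, none is strictly dominated by another pure strategy of the same player, so the elimination stops.
Surviving strategies — Firm A: {R1, R2, R3, R5}; Firm B: {I, II, III, V}.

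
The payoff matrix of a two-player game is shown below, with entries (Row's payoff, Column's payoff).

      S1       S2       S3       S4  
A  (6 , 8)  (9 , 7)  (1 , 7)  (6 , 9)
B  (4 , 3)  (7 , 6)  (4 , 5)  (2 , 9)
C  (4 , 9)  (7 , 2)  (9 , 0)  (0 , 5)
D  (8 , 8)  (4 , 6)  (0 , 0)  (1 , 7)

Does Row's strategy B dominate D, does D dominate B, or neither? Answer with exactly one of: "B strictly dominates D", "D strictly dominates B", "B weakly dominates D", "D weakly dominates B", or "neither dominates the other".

neither dominates the other

Compare B to D across every action of Column: S1: 4<8, S2: 7>4, S3: 4>0, S4: 2>1.
B does better at S2, S3, S4 but worse at S1; neither strategy dominates the other.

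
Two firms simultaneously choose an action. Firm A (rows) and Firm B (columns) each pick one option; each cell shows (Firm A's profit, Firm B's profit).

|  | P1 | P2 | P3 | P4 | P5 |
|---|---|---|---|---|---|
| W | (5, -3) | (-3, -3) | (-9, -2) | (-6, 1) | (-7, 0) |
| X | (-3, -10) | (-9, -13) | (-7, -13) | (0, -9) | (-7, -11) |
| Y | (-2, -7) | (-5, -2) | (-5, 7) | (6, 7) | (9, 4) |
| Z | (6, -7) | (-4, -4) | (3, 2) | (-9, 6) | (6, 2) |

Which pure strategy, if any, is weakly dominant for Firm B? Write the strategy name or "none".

P4 vs P1: W: 1>-3, X: -9>-10, Y: 7>-7, Z: 6>-7.
P4 vs P2: W: 1>-3, X: -9>-13, Y: 7>-2, Z: 6>-4.
P4 vs P3: W: 1>-2, X: -9>-13, Y: 7=7, Z: 6>2.
P4 vs P5: W: 1>0, X: -9>-11, Y: 7>4, Z: 6>2.
P4 is at least as good as every other strategy against every opponent action, so it is weakly dominant.

P4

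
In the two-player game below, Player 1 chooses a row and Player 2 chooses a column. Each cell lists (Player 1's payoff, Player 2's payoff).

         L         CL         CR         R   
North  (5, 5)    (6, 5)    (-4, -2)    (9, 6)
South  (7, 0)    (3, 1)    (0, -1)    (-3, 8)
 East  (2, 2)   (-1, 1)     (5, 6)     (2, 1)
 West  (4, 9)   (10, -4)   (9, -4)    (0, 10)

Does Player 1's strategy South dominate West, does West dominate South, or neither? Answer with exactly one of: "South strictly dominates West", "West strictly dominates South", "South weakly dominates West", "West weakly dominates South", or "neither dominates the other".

neither dominates the other

South's payoffs vs West's, by Player 2's action — L: 7>4, CL: 3<10, CR: 0<9, R: -3<0.
South does better at L but worse at CL, CR, R; neither strategy dominates the other.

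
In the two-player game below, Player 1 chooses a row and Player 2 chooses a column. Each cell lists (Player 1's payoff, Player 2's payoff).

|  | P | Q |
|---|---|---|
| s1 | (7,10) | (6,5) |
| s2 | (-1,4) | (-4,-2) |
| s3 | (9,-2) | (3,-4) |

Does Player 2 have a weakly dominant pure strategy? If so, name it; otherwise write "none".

P

P vs Q: s1: 10>5, s2: 4>-2, s3: -2>-4.
P is at least as good as every other strategy against every opponent action, so it is weakly dominant.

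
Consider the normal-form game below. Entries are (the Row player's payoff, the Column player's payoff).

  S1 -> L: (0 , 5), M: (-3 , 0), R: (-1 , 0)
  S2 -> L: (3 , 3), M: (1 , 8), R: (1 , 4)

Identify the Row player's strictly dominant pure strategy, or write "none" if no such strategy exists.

S2 vs S1: L: 3>0, M: 1>-3, R: 1>-1.
S2 strictly beats every other strategy against every opponent action, so it is strictly dominant.

S2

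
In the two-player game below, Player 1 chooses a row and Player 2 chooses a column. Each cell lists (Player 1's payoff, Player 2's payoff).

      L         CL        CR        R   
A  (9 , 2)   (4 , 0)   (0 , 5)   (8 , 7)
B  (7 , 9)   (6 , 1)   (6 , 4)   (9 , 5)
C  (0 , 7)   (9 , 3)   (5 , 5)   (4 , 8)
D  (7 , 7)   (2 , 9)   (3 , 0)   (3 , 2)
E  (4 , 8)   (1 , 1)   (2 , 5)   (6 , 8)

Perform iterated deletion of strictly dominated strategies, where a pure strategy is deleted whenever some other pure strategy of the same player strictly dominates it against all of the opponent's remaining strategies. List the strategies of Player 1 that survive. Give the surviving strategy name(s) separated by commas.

A, B

Player 1's strategy E is strictly dominated by B (L: 7>4, CL: 6>1, CR: 6>2, R: 9>6) and is removed.
Column CR is eliminated: R beats it against every remaining row (A: 7>5, B: 5>4, C: 8>5, D: 2>0).
Row D is eliminated: A beats it against every remaining column (L: 9>7, CL: 4>2, R: 8>3).
For Player 2, L strictly dominates CL on the remaining rows (A: 2>0, B: 9>1, C: 7>3); eliminate CL.
Player 1's strategy C is strictly dominated by A (L: 9>0, R: 8>4) and is removed.
Among the remaining strategies, none is strictly dominated by another pure strategy of the same player, so the elimination stops.
Surviving strategies — Player 1: {A, B}; Player 2: {L, R}.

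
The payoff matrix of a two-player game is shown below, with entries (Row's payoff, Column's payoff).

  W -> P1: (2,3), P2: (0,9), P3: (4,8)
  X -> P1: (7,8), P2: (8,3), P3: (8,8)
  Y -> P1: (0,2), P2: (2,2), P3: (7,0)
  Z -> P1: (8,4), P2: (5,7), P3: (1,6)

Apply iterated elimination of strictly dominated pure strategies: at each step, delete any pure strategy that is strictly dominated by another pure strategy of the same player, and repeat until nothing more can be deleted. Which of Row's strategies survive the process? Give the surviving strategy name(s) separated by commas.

Row W is eliminated: X beats it against every remaining column (P1: 7>2, P2: 8>0, P3: 8>4).
Row's strategy Y is strictly dominated by X (P1: 7>0, P2: 8>2, P3: 8>7) and is removed.
Among the remaining strategies, none is strictly dominated by another pure strategy of the same player, so the elimination stops.
Surviving strategies — Row: {X, Z}; Column: {P1, P2, P3}.

X, Z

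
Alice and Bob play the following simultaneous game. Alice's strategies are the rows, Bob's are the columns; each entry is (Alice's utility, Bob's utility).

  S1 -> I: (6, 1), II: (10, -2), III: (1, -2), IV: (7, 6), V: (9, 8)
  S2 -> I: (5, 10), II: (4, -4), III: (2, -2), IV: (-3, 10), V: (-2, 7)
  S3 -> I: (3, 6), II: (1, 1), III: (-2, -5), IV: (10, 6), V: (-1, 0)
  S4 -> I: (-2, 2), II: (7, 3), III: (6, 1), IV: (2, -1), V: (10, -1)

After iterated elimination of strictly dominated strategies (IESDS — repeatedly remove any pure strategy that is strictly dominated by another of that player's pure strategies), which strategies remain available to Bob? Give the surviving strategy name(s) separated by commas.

I, II, IV, V

Bob's strategy III is strictly dominated by I (S1: 1>-2, S2: 10>-2, S3: 6>-5, S4: 2>1) and is removed.
Alice's strategy S2 is strictly dominated by S1 (I: 6>5, II: 10>4, IV: 7>-3, V: 9>-2) and is removed.
Among the remaining strategies, none is strictly dominated by another pure strategy of the same player, so the elimination stops.
Surviving strategies — Alice: {S1, S3, S4}; Bob: {I, II, IV, V}.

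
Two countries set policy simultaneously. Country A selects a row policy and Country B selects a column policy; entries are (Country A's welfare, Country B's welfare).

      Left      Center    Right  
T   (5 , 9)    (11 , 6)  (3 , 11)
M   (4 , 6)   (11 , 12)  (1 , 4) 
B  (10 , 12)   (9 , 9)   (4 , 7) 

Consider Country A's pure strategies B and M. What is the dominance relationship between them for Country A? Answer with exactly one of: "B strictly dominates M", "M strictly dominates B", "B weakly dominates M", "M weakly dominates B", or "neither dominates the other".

neither dominates the other

B's payoffs vs M's, by Country B's action — Left: 10>4, Center: 9<11, Right: 4>1.
B does better at Left, Right but worse at Center; neither strategy dominates the other.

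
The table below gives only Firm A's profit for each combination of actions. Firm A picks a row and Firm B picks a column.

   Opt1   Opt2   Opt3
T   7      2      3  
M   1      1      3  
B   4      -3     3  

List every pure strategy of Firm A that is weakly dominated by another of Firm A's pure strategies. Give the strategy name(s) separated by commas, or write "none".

Nothing dominates T: M at Opt1 (7>1); B at Opt1 (7>4).
M: dominated, since T does at least as well everywhere (Opt1: 7>1, Opt2: 2>1, Opt3: 3=3).
B is weakly dominated by T (Opt1: 7>4, Opt2: 2>-3, Opt3: 3=3).

M, B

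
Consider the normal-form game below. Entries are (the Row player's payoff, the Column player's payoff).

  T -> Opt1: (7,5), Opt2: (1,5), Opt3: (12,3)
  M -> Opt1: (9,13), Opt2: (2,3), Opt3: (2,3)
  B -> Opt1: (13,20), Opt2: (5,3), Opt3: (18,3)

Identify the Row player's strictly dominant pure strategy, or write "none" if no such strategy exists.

B vs T: Opt1: 13>7, Opt2: 5>1, Opt3: 18>12.
B vs M: Opt1: 13>9, Opt2: 5>2, Opt3: 18>2.
B strictly beats every other strategy against every opponent action, so it is strictly dominant.

B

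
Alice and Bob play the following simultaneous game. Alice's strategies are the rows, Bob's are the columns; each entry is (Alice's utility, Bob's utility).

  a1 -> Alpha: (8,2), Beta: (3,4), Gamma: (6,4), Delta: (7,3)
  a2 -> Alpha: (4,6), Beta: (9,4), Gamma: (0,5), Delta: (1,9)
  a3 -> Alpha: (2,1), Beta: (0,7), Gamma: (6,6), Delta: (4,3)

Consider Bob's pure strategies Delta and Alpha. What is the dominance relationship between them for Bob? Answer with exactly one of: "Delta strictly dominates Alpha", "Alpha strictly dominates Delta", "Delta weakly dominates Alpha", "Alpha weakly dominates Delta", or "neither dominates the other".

Delta's payoffs vs Alpha's, by Alice's action — a1: 3>2, a2: 9>6, a3: 3>1.
Every comparison favours Delta, so Delta strictly dominates Alpha.

Delta strictly dominates Alpha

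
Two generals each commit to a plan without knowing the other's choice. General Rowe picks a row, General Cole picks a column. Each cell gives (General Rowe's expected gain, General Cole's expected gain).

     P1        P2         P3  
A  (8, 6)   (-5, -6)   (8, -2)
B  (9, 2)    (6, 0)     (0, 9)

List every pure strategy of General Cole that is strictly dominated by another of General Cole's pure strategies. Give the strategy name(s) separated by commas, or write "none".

P1 is not dominated — it holds its own against P2 at A (6>-6); P3 at A (6>-2).
P1 strictly dominates P2 — A: 6>-6, B: 2>0.
P3: no other strategy beats it everywhere (P1 at B (9>2); P2 at A (-2>-6)).

P2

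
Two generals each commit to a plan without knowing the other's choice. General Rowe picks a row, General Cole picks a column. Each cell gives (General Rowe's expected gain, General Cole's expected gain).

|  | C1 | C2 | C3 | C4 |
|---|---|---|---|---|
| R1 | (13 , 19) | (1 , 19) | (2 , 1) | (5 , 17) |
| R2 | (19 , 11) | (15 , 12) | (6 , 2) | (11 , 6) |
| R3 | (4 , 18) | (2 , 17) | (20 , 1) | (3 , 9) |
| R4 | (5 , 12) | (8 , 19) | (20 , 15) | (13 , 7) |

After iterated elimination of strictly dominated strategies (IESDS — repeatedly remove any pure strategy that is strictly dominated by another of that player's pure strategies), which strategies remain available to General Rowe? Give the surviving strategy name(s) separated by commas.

Row R1 is eliminated: R2 beats it against every remaining column (C1: 19>13, C2: 15>1, C3: 6>2, C4: 11>5).
General Cole's strategy C3 is strictly dominated by C2 (R2: 12>2, R3: 17>1, R4: 19>15) and is removed.
General Rowe's strategy R3 is strictly dominated by R2 (C1: 19>4, C2: 15>2, C4: 11>3) and is removed.
For General Cole, C2 strictly dominates C1 on the remaining rows (R2: 12>11, R4: 19>12); eliminate C1.
Column C4 is eliminated: C2 beats it against every remaining row (R2: 12>6, R4: 19>7).
Row R4 is eliminated: R2 beats it against every remaining column (C2: 15>8).
Among the remaining strategies, none is strictly dominated by another pure strategy of the same player, so the elimination stops.
Surviving strategies — General Rowe: {R2}; General Cole: {C2}.

R2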